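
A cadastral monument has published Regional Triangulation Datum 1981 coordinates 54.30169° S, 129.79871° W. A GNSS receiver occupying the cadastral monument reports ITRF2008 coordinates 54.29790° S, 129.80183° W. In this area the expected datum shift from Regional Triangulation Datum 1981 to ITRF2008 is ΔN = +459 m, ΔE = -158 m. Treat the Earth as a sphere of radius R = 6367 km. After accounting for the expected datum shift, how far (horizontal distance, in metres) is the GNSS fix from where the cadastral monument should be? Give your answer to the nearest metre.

58 m

Observed coordinate differences: Δφ = +0.00379°, Δλ = -0.00312°.
Converting to metres (1° lat = 111125 m, cos φ = 0.583517): observed ΔN = 421.2 m, observed ΔE = -202.3 m.
Subtracting the expected shift leaves a residual of 421.2 − (459) = -37.8 m north and -202.3 − (-158) = -44.3 m east.
Residual distance = √((-37.8)² + (-44.3)²) = 58.3 m.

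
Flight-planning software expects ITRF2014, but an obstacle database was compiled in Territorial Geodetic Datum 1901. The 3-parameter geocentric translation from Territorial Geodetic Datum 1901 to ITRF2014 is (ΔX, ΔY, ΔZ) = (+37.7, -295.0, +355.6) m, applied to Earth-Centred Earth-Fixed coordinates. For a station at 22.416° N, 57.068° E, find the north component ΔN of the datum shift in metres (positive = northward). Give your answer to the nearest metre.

The local north axis is (−sin φ cos λ, −sin φ sin λ, cos φ), giving ΔN = -7.815 + 94.416 + 328.731 = 415.33 m.

ΔN = 415 m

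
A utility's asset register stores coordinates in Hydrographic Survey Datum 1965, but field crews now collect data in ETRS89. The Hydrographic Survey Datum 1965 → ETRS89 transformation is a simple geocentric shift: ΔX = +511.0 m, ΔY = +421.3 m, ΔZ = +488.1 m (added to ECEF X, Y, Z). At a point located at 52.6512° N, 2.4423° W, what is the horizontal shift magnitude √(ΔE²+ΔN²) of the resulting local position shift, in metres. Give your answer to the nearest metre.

The local east axis at (φ, λ) is (−sin λ, cos λ, 0), so ΔE = −sin(-2.4423°)·511.0 + cos(-2.4423°)·421.3 = 442.69 m.
The local north axis is (−sin φ cos λ, −sin φ sin λ, cos φ), giving ΔN = -405.854 + 14.272 + 296.114 = -95.47 m.
Horizontal magnitude = √(ΔE² + ΔN²) = √(442.69² + (-95.47)²) = 452.87 m.

453 m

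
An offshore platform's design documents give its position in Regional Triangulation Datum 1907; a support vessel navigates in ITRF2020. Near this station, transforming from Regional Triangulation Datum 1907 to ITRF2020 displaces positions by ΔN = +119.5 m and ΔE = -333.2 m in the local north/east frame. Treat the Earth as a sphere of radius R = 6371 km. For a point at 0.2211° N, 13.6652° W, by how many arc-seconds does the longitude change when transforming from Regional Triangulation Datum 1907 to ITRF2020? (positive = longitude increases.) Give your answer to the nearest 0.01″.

At latitude 0.2211°, cos φ = 0.999993.
One radian of longitude at latitude φ spans R cos φ, so Δλ = ΔE / (R cos φ) = -333.2 / (6371000 × 0.999993) = -5.2300e-05 rad = -10.788″.

Δλ = -10.79″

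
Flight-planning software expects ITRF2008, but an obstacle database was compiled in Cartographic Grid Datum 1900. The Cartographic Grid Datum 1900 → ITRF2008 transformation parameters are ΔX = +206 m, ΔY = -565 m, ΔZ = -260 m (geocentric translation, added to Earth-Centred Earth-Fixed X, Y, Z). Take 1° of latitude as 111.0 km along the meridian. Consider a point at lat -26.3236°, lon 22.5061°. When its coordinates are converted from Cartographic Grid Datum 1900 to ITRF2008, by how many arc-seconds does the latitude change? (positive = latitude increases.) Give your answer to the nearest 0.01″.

Δφ = -7.93″

sin φ = -0.443440, cos φ = 0.896304, sin λ = 0.382782, cos λ = 0.923839.
North component: ΔN = −sin φ cos λ·ΔX − sin φ sin λ·ΔY + cos φ·ΔZ = −(-0.443440)(0.923839)(206) − (-0.443440)(0.382782)(-565) + (0.896304)(-260) = -244.55 m.
1° of latitude spans 111000 m, so Δφ = -244.55 / 111000 × 3600 = -7.931″.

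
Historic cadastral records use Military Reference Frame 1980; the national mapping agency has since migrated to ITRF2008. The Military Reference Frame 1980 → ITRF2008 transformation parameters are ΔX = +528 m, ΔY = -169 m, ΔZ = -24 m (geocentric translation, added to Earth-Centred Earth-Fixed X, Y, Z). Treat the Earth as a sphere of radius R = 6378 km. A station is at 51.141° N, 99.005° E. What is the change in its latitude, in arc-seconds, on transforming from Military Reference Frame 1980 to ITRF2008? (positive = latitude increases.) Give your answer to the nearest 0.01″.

sin φ = 0.778692, cos φ = 0.627406, sin λ = 0.987675, cos λ = -0.156521.
North component: ΔN = −sin φ cos λ·ΔX − sin φ sin λ·ΔY + cos φ·ΔZ = −(0.778692)(-0.156521)(528) − (0.778692)(0.987675)(-169) + (0.627406)(-24) = 179.27 m.
1° of latitude spans πR/180 = 111317 m, so Δφ = 179.27 / 111317 × 3600 = 5.798″.

Δφ = 5.80″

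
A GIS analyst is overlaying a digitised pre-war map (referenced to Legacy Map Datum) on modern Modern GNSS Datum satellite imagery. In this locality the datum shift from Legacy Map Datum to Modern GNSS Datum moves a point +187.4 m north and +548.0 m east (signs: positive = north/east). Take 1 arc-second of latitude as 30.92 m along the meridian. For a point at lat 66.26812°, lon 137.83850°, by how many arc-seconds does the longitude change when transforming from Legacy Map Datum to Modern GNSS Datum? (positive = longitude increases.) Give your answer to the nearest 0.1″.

At latitude 66.26812°, cos φ = 0.402457.
1″ of longitude at this latitude = 30.92 × cos φ = 12.4440 m, so Δλ = 548.0 / 12.4440 = 44.037″.

Δλ = 44.0″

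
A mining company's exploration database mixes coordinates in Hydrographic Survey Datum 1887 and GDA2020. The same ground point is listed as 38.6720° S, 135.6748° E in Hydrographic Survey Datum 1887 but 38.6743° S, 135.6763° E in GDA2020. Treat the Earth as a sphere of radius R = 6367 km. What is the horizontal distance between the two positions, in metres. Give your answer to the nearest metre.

Δφ = -38.6743° − -38.6720° = -0.0023°; Δλ = 135.6763° − 135.6748° = +0.0015°.
1° along a meridian = πR/180 = 111125 m.
ΔN = Δφ × 111125 = -255.6 m; ΔE = Δλ × 111125 × cos(-38.6720°) = +0.0015 × 111125 × 0.780736 = 130.1 m.
Distance = √(ΔE² + ΔN²) = √(130.1² + (-255.6)²) = 286.8 m.

287 m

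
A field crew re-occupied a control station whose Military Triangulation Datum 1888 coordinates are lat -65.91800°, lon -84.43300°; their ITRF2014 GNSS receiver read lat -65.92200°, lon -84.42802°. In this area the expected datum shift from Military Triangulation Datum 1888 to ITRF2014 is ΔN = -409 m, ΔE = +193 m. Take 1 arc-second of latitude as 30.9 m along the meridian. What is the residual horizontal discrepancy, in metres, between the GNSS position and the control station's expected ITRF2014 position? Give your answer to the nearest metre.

49 m

Observed coordinate differences: Δφ = -0.00400°, Δλ = +0.00498°.
Converting to metres (1° lat = 111240 m, cos φ = 0.408044): observed ΔN = -445.0 m, observed ΔE = 226.0 m.
Subtracting the expected shift leaves a residual of -445.0 − (-409) = -36.0 m north and 226.0 − (193) = 33.0 m east.
Residual distance = √((-36.0)² + 33.0²) = 48.8 m.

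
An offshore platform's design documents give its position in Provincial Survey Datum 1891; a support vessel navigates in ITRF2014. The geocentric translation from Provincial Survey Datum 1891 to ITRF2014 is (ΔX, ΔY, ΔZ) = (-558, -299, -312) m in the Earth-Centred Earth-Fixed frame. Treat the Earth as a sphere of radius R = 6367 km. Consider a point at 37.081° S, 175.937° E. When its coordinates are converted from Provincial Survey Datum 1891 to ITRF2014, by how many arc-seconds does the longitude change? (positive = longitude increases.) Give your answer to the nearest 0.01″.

Δλ = 13.72″

sin φ = -0.602943, cos φ = 0.797784, sin λ = 0.070853, cos λ = -0.997487.
East component: ΔE = −sin λ·ΔX + cos λ·ΔY = −(0.070853)(-558) + (-0.997487)(-299) = 337.78 m.
1° of latitude spans πR/180 = 111125 m; at latitude φ, 1° of longitude spans that × cos φ = 88653.8 m, so Δλ = 337.78 / 88653.8 × 3600 = 13.717″.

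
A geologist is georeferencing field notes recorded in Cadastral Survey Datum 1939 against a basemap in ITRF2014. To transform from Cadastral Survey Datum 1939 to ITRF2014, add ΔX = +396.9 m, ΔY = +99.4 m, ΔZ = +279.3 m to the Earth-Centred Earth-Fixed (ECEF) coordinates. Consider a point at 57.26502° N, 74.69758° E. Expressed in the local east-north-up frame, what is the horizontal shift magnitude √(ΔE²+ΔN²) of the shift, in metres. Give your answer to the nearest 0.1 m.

The local east axis at (φ, λ) is (−sin λ, cos λ, 0), so ΔE = −sin(74.69758°)·396.9 + cos(74.69758°)·99.4 = -356.60 m.
The local north axis is (−sin φ cos λ, −sin φ sin λ, cos φ), giving ΔN = -88.111 − 80.649 + 151.033 = -17.73 m.
Horizontal magnitude = √(ΔE² + ΔN²) = √((-356.60)² + (-17.73)²) = 357.04 m.

357.0 m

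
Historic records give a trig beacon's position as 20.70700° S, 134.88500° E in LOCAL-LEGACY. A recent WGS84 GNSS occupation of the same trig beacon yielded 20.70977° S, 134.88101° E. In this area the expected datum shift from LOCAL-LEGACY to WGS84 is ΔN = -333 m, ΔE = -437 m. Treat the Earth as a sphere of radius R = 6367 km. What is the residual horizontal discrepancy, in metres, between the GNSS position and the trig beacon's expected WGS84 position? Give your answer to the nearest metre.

Observed coordinate differences: Δφ = -0.00277°, Δλ = -0.00399°.
Converting to metres (1° lat = 111125 m, cos φ = 0.935401): observed ΔN = -307.8 m, observed ΔE = -414.7 m.
Subtracting the expected shift leaves a residual of -307.8 − (-333) = 25.2 m north and -414.7 − (-437) = 22.3 m east.
Residual distance = √(25.2² + 22.3²) = 33.6 m.

34 m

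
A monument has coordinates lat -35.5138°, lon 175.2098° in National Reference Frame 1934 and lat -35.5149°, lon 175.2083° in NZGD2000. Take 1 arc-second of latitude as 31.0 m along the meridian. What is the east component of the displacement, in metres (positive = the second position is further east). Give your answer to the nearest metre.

ΔE = -136 m

Δφ = -35.5149° − -35.5138° = -0.0011°; Δλ = 175.2083° − 175.2098° = -0.0015°.
1° of latitude = 3600 × 31.00 = 111600 m.
ΔN = Δφ × 111600 = -122.8 m; ΔE = Δλ × 111600 × cos(-35.5138°) = -0.0015 × 111600 × 0.813976 = -136.3 m.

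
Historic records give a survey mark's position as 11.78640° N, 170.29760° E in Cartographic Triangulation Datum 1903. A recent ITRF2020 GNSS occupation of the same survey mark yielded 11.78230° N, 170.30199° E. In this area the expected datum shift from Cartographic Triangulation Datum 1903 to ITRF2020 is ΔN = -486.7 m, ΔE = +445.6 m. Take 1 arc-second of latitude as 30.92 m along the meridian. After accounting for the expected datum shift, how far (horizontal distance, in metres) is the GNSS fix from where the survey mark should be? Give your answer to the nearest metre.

Observed coordinate differences: Δφ = -0.00410°, Δλ = +0.00439°.
Converting to metres (1° lat = 111312 m, cos φ = 0.978916): observed ΔN = -456.4 m, observed ΔE = 478.4 m.
Subtracting the expected shift leaves a residual of -456.4 − (-486.7) = 30.3 m north and 478.4 − (445.6) = 32.8 m east.
Residual distance = √(30.3² + 32.8²) = 44.6 m.

45 m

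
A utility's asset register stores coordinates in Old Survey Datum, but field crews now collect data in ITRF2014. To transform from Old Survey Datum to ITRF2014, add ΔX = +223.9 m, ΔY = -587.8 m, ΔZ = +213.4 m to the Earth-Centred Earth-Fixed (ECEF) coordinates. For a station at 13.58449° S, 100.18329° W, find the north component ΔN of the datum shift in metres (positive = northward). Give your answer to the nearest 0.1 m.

ΔN = 334.0 m

At φ = -13.58449°, λ = -100.18329°: sin φ = -0.234879, cos φ = 0.972025, sin λ = -0.984247, cos λ = -0.176798.
ΔN = −sin φ cos λ·ΔX − sin φ sin λ·ΔY + cos φ·ΔZ = −(-0.234879)(-0.176798)(223.9) − (-0.234879)(-0.984247)(-587.8) + (0.972025)(213.4) = 334.02 m.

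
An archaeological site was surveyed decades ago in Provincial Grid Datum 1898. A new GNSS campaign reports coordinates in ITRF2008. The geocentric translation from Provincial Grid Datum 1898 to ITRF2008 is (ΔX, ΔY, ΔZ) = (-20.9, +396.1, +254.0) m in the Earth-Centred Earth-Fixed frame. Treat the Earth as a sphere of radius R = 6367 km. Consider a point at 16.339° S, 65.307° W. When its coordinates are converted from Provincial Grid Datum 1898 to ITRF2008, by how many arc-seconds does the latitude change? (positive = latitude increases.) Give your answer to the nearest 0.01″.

sin φ = -0.281320, cos φ = 0.959614, sin λ = -0.908559, cos λ = 0.417756.
North component: ΔN = −sin φ cos λ·ΔX − sin φ sin λ·ΔY + cos φ·ΔZ = −(-0.281320)(0.417756)(-20.9) − (-0.281320)(-0.908559)(396.1) + (0.959614)(254.0) = 140.04 m.
1° of latitude spans πR/180 = 111125 m, so Δφ = 140.04 / 111125 × 3600 = 4.537″.

Δφ = 4.54″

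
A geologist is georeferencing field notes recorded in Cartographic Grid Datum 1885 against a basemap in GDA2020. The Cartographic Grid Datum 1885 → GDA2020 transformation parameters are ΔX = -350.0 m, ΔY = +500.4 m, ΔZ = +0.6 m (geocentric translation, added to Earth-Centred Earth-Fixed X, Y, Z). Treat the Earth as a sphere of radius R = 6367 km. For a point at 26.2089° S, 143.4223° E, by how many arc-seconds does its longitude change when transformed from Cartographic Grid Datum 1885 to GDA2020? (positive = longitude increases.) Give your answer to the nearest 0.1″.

sin φ = -0.441645, cos φ = 0.897190, sin λ = 0.595912, cos λ = -0.803049.
East component: ΔE = −sin λ·ΔX + cos λ·ΔY = −(0.595912)(-350.0) + (-0.803049)(500.4) = -193.28 m.
1° of latitude spans πR/180 = 111125 m; at latitude φ, 1° of longitude spans that × cos φ = 99700.3 m, so Δλ = -193.28 / 99700.3 × 3600 = -6.979″.

Δλ = -7.0″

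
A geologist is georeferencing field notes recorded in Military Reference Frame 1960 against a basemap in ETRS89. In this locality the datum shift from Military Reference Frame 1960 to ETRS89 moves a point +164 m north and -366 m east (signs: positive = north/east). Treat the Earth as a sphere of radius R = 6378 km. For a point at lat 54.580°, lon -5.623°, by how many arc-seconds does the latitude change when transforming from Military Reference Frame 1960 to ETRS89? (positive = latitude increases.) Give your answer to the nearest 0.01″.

Δφ = 5.30″

On a sphere of radius R, 1 rad of latitude = R, so Δφ = ΔN / R = 164.0 / 6378000 = 2.5713e-05 rad = 5.304″.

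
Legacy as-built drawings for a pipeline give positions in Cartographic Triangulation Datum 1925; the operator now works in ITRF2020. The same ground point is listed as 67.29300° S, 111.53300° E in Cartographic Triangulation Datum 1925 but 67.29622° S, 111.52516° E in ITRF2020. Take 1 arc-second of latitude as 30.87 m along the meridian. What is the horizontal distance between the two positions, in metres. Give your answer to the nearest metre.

Δφ = -67.29622° − -67.29300° = -0.00322°; Δλ = 111.52516° − 111.53300° = -0.00784°.
1° of latitude = 3600 × 30.87 = 111132 m.
ΔN = Δφ × 111132 = -357.8 m; ΔE = Δλ × 111132 × cos(-67.29300°) = -0.00784 × 111132 × 0.386019 = -336.3 m.
Distance = √(ΔE² + ΔN²) = √((-336.3)² + (-357.8)²) = 491.1 m.

491 m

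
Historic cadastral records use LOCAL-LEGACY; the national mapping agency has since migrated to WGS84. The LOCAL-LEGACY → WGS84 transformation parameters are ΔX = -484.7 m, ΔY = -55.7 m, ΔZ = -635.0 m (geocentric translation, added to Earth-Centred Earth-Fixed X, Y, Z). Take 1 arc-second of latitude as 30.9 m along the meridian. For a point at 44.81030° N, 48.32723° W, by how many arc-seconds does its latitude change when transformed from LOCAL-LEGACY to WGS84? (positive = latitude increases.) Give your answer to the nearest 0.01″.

Δφ = -8.18″

sin φ = 0.704762, cos φ = 0.709444, sin λ = -0.746954, cos λ = 0.664875.
North component: ΔN = −sin φ cos λ·ΔX − sin φ sin λ·ΔY + cos φ·ΔZ = −(0.704762)(0.664875)(-484.7) − (0.704762)(-0.746954)(-55.7) + (0.709444)(-635.0) = -252.70 m.
1° of latitude spans 3600 × 30.90 = 111240 m, so Δφ = -252.70 / 111240 × 3600 = -8.178″.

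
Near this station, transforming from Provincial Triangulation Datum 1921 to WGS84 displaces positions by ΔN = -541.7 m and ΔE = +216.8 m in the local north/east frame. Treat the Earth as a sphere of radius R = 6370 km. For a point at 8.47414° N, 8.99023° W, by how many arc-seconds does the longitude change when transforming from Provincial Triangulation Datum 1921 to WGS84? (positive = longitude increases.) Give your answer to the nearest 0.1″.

At latitude 8.47414°, cos φ = 0.989082.
One radian of longitude at latitude φ spans R cos φ, so Δλ = ΔE / (R cos φ) = 216.8 / (6370000 × 0.989082) = 3.4410e-05 rad = 7.098″.

Δλ = 7.1″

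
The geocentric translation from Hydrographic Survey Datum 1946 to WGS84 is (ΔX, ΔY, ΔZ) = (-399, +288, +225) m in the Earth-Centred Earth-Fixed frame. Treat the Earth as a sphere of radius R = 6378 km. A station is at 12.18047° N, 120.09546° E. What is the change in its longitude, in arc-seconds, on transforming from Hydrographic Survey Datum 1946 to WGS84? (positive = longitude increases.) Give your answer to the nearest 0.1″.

sin φ = 0.210992, cos φ = 0.977488, sin λ = 0.865191, cos λ = -0.501442.
East component: ΔE = −sin λ·ΔX + cos λ·ΔY = −(0.865191)(-399) + (-0.501442)(288) = 200.80 m.
1° of latitude spans πR/180 = 111317 m; at latitude φ, 1° of longitude spans that × cos φ = 108811.1 m, so Δλ = 200.80 / 108811.1 × 3600 = 6.643″.

Δλ = 6.6″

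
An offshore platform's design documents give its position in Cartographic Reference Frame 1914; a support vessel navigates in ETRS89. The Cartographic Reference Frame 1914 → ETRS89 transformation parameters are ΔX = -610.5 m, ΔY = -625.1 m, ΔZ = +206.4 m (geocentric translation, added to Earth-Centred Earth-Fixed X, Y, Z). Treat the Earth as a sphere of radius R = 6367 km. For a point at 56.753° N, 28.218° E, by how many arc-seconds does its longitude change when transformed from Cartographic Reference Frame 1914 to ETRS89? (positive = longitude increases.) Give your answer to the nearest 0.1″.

sin φ = 0.836315, cos φ = 0.548249, sin λ = 0.472828, cos λ = 0.881155.
East component: ΔE = −sin λ·ΔX + cos λ·ΔY = −(0.472828)(-610.5) + (0.881155)(-625.1) = -262.15 m.
1° of latitude spans πR/180 = 111125 m; at latitude φ, 1° of longitude spans that × cos φ = 60924.3 m, so Δλ = -262.15 / 60924.3 × 3600 = -15.490″.

Δλ = -15.5″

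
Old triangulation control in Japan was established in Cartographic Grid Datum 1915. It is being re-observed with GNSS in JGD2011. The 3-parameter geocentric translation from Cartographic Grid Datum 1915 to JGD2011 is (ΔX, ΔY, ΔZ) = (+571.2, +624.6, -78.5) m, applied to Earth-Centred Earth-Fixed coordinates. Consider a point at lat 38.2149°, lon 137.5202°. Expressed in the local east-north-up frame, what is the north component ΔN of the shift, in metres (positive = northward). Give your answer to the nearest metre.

At φ = 38.2149°, λ = 137.5202°: sin φ = 0.618613, cos φ = 0.785696, sin λ = 0.675330, cos λ = -0.737515.
ΔN = −sin φ cos λ·ΔX − sin φ sin λ·ΔY + cos φ·ΔZ = −(0.618613)(-0.737515)(571.2) − (0.618613)(0.675330)(624.6) + (0.785696)(-78.5) = -62.01 m.

ΔN = -62 m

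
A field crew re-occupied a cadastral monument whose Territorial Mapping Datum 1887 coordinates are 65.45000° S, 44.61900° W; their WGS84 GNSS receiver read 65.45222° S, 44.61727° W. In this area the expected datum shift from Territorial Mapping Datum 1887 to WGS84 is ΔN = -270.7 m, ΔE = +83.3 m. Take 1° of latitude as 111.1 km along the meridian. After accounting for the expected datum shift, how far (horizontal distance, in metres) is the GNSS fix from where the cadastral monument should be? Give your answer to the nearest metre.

24 m

Observed coordinate differences: Δφ = -0.00222°, Δλ = +0.00173°.
Converting to metres (1° lat = 111100 m, cos φ = 0.415487): observed ΔN = -246.6 m, observed ΔE = 79.9 m.
Subtracting the expected shift leaves a residual of -246.6 − (-270.7) = 24.1 m north and 79.9 − (83.3) = -3.4 m east.
Residual distance = √(24.1² + (-3.4)²) = 24.3 m.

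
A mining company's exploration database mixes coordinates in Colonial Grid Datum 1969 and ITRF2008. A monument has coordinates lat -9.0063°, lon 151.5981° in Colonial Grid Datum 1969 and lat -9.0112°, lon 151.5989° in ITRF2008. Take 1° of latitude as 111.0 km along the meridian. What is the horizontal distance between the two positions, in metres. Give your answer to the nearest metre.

Δφ = -9.0112° − -9.0063° = -0.0049°; Δλ = 151.5989° − 151.5981° = +0.0008°.
ΔN = Δφ × 111000 = -543.9 m; ΔE = Δλ × 111000 × cos(-9.0063°) = +0.0008 × 111000 × 0.987671 = 87.7 m.
Distance = √(ΔE² + ΔN²) = √(87.7² + (-543.9)²) = 550.9 m.

551 m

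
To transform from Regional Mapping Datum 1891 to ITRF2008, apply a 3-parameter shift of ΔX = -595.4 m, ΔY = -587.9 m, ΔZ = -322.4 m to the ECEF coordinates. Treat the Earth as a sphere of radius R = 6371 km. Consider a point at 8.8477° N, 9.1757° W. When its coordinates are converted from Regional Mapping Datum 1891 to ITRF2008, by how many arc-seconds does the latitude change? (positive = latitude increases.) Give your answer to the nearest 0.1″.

sin φ = 0.153809, cos φ = 0.988101, sin λ = -0.159463, cos λ = 0.987204.
North component: ΔN = −sin φ cos λ·ΔX − sin φ sin λ·ΔY + cos φ·ΔZ = −(0.153809)(0.987204)(-595.4) − (0.153809)(-0.159463)(-587.9) + (0.988101)(-322.4) = -242.58 m.
1° of latitude spans πR/180 = 111195 m, so Δφ = -242.58 / 111195 × 3600 = -7.854″.

Δφ = -7.9″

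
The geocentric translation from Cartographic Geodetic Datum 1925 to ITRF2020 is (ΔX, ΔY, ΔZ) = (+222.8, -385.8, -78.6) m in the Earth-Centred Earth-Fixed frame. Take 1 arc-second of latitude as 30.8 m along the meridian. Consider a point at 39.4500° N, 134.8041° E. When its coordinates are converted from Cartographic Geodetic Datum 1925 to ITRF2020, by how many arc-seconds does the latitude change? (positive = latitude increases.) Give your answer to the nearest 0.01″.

sin φ = 0.635405, cos φ = 0.772179, sin λ = 0.709520, cos λ = -0.704685.
North component: ΔN = −sin φ cos λ·ΔX − sin φ sin λ·ΔY + cos φ·ΔZ = −(0.635405)(-0.704685)(222.8) − (0.635405)(0.709520)(-385.8) + (0.772179)(-78.6) = 213.00 m.
1° of latitude spans 3600 × 30.80 = 110880 m, so Δφ = 213.00 / 110880 × 3600 = 6.916″.

Δφ = 6.92″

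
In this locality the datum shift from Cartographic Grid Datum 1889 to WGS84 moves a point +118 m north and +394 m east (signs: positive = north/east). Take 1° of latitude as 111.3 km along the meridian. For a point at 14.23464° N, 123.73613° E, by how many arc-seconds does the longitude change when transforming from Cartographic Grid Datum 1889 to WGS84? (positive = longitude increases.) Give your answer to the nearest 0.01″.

Δλ = 13.15″

At latitude 14.23464°, cos φ = 0.969297.
1° of longitude at this latitude = 111.3 × cos φ = 107.88 km, so Δλ = 394.0 / 107882.7 = 0.0036521° = 13.148″.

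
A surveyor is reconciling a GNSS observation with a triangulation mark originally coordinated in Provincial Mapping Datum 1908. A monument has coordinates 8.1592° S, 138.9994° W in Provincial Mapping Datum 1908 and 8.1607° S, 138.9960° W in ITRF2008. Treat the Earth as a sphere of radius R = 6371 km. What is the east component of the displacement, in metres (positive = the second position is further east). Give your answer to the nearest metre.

Δφ = -8.1607° − -8.1592° = -0.0015°; Δλ = -138.9960° − -138.9994° = +0.0034°.
1° along a meridian = πR/180 = 111195 m.
ΔN = Δφ × 111195 = -166.8 m; ΔE = Δλ × 111195 × cos(-8.1592°) = +0.0034 × 111195 × 0.989878 = 374.2 m.

ΔE = 374 m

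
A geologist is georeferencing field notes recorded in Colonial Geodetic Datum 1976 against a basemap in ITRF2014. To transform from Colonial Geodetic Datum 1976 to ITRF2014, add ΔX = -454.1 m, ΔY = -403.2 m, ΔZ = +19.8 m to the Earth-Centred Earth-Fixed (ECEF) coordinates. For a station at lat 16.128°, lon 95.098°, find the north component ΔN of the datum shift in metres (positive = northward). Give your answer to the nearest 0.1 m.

ΔN = 119.4 m

At φ = 16.128°, λ = 95.098°: sin φ = 0.277784, cos φ = 0.960644, sin λ = 0.996044, cos λ = -0.088860.
ΔN = −sin φ cos λ·ΔX − sin φ sin λ·ΔY + cos φ·ΔZ = −(0.277784)(-0.088860)(-454.1) − (0.277784)(0.996044)(-403.2) + (0.960644)(19.8) = 119.37 m.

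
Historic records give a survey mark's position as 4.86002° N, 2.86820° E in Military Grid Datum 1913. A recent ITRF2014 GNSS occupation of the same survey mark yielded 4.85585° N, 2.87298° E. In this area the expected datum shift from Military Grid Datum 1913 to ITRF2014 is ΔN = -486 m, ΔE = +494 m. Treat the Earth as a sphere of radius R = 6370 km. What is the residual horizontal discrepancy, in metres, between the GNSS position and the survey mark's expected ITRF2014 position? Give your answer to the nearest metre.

Observed coordinate differences: Δφ = -0.00417°, Δλ = +0.00478°.
Converting to metres (1° lat = 111177 m, cos φ = 0.996405): observed ΔN = -463.6 m, observed ΔE = 529.5 m.
Subtracting the expected shift leaves a residual of -463.6 − (-486) = 22.4 m north and 529.5 − (494) = 35.5 m east.
Residual distance = √(22.4² + 35.5²) = 42.0 m.

42 m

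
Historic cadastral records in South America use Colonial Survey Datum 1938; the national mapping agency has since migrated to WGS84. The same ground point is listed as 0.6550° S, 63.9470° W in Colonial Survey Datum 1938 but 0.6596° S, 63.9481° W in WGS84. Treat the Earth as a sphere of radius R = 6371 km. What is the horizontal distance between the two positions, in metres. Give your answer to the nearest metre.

526 m

Δφ = -0.6596° − -0.6550° = -0.0046°; Δλ = -63.9481° − -63.9470° = -0.0011°.
1° along a meridian = πR/180 = 111195 m.
ΔN = Δφ × 111195 = -511.5 m; ΔE = Δλ × 111195 × cos(-0.6550°) = -0.0011 × 111195 × 0.999935 = -122.3 m.
Distance = √(ΔE² + ΔN²) = √((-122.3)² + (-511.5)²) = 525.9 m.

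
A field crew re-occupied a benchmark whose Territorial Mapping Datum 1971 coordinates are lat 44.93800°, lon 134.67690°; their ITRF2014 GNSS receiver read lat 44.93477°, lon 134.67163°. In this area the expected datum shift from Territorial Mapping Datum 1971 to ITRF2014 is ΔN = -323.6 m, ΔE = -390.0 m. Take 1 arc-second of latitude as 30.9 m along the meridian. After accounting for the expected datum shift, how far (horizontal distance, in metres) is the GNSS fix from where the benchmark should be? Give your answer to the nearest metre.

Observed coordinate differences: Δφ = -0.00323°, Δλ = -0.00527°.
Converting to metres (1° lat = 111240 m, cos φ = 0.707872): observed ΔN = -359.3 m, observed ΔE = -415.0 m.
Subtracting the expected shift leaves a residual of -359.3 − (-323.6) = -35.7 m north and -415.0 − (-390.0) = -25.0 m east.
Residual distance = √((-35.7)² + (-25.0)²) = 43.6 m.

44 m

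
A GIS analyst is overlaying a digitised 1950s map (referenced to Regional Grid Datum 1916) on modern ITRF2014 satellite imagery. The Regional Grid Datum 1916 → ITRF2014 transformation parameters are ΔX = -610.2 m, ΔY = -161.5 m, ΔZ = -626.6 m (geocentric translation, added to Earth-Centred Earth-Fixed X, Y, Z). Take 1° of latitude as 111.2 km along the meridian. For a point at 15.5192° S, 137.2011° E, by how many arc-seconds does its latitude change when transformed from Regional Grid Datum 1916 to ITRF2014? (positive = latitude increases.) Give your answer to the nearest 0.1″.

sin φ = -0.267561, cos φ = 0.963541, sin λ = 0.679427, cos λ = -0.733743.
North component: ΔN = −sin φ cos λ·ΔX − sin φ sin λ·ΔY + cos φ·ΔZ = −(-0.267561)(-0.733743)(-610.2) − (-0.267561)(0.679427)(-161.5) + (0.963541)(-626.6) = -513.32 m.
1° of latitude spans 111200 m, so Δφ = -513.32 / 111200 × 3600 = -16.618″.

Δφ = -16.6″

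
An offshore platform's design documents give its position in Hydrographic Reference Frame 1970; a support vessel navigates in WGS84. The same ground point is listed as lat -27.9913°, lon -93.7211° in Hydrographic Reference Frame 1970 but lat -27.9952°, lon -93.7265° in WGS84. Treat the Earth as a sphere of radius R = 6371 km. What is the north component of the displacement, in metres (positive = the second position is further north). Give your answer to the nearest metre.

Δφ = -27.9952° − -27.9913° = -0.0039°; Δλ = -93.7265° − -93.7211° = -0.0054°.
1° along a meridian = πR/180 = 111195 m.
ΔN = Δφ × 111195 = -433.7 m; ΔE = Δλ × 111195 × cos(-27.9913°) = -0.0054 × 111195 × 0.883019 = -530.2 m.

ΔN = -434 m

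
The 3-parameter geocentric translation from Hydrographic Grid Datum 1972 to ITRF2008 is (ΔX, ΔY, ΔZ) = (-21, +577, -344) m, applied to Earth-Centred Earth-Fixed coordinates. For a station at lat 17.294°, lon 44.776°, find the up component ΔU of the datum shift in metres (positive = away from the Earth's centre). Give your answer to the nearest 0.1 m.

At φ = 17.294°, λ = 44.776°: sin φ = 0.297275, cos φ = 0.954792, sin λ = 0.704337, cos λ = 0.709866.
ΔU = cos φ cos λ·ΔX + cos φ sin λ·ΔY + sin φ·ΔZ = (0.954792)(0.709866)(-21) + (0.954792)(0.704337)(577) + (0.297275)(-344) = 271.53 m.

ΔU = 271.5 m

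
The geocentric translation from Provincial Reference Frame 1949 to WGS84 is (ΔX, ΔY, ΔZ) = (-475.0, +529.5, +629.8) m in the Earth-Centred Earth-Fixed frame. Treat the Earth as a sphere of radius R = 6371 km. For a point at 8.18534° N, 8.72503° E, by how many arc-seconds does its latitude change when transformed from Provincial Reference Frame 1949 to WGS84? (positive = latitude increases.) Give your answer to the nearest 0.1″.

Δφ = 22.0″

sin φ = 0.142376, cos φ = 0.989813, sin λ = 0.151693, cos λ = 0.988428.
North component: ΔN = −sin φ cos λ·ΔX − sin φ sin λ·ΔY + cos φ·ΔZ = −(0.142376)(0.988428)(-475.0) − (0.142376)(0.151693)(529.5) + (0.989813)(629.8) = 678.79 m.
1° of latitude spans πR/180 = 111195 m, so Δφ = 678.79 / 111195 × 3600 = 21.976″.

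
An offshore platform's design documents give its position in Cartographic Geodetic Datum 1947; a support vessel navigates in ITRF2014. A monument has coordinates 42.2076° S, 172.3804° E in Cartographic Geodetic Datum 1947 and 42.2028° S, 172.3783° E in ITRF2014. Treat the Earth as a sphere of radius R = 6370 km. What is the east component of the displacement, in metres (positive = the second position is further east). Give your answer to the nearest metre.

Δφ = -42.2028° − -42.2076° = +0.0048°; Δλ = 172.3783° − 172.3804° = -0.0021°.
1° along a meridian = πR/180 = 111177 m.
ΔN = Δφ × 111177 = 533.7 m; ΔE = Δλ × 111177 × cos(-42.2076°) = -0.0021 × 111177 × 0.740715 = -172.9 m.

ΔE = -173 m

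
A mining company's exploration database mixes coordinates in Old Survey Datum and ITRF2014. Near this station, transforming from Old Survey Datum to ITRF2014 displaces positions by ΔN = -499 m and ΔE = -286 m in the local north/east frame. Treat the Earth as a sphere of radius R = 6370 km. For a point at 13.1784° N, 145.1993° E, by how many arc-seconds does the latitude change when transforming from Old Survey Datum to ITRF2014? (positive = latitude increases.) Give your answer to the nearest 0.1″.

On a sphere of radius R, 1 rad of latitude = R, so Δφ = ΔN / R = -499.0 / 6370000 = -7.8336e-05 rad = -16.158″.

Δφ = -16.2″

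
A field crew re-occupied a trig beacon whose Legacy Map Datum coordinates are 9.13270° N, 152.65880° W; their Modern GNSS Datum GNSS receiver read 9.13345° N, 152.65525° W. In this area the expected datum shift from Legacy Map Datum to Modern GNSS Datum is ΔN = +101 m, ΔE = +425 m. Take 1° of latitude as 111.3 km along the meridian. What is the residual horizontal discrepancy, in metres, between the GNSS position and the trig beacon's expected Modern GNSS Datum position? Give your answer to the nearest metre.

Observed coordinate differences: Δφ = +0.00075°, Δλ = +0.00355°.
Converting to metres (1° lat = 111300 m, cos φ = 0.987323): observed ΔN = 83.5 m, observed ΔE = 390.1 m.
Subtracting the expected shift leaves a residual of 83.5 − (101) = -17.5 m north and 390.1 − (425) = -34.9 m east.
Residual distance = √((-17.5)² + (-34.9)²) = 39.0 m.

39 m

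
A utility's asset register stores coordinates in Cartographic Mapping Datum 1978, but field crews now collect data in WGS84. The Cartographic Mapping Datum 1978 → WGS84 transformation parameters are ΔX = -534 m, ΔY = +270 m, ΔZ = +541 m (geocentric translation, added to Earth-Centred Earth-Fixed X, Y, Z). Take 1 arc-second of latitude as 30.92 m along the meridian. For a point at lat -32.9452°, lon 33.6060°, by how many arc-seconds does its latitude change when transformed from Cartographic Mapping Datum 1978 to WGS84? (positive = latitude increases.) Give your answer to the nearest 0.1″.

Δφ = 9.5″

sin φ = -0.543837, cos φ = 0.839191, sin λ = 0.553479, cos λ = 0.832863.
North component: ΔN = −sin φ cos λ·ΔX − sin φ sin λ·ΔY + cos φ·ΔZ = −(-0.543837)(0.832863)(-534) − (-0.543837)(0.553479)(270) + (0.839191)(541) = 293.40 m.
1° of latitude spans 3600 × 30.92 = 111312 m, so Δφ = 293.40 / 111312 × 3600 = 9.489″.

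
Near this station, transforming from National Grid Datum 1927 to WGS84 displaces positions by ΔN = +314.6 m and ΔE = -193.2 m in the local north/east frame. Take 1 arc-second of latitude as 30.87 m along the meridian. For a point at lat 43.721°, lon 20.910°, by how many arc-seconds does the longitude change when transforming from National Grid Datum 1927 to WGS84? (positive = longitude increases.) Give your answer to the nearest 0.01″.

At latitude 43.721°, cos φ = 0.722714.
1″ of longitude at this latitude = 30.87 × cos φ = 22.3102 m, so Δλ = -193.2 / 22.3102 = -8.660″.

Δλ = -8.66″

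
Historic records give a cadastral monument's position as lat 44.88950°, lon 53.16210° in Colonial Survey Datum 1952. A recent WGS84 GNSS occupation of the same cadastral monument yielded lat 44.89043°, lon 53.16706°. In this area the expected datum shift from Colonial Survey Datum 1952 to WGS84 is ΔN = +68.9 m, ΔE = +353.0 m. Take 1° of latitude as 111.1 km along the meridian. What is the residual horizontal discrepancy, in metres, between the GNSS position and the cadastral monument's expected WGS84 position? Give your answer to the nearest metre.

Observed coordinate differences: Δφ = +0.00093°, Δλ = +0.00496°.
Converting to metres (1° lat = 111100 m, cos φ = 0.708469): observed ΔN = 103.3 m, observed ΔE = 390.4 m.
Subtracting the expected shift leaves a residual of 103.3 − (68.9) = 34.4 m north and 390.4 − (353.0) = 37.4 m east.
Residual distance = √(34.4² + 37.4²) = 50.8 m.

51 m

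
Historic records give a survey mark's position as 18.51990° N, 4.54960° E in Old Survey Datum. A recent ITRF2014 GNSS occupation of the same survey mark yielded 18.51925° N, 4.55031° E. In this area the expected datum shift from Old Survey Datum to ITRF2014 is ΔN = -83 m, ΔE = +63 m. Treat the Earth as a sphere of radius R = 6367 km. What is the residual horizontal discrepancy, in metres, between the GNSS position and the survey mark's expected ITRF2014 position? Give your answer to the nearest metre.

Observed coordinate differences: Δφ = -0.00065°, Δλ = +0.00071°.
Converting to metres (1° lat = 111125 m, cos φ = 0.948213): observed ΔN = -72.2 m, observed ΔE = 74.8 m.
Subtracting the expected shift leaves a residual of -72.2 − (-83) = 10.8 m north and 74.8 − (63) = 11.8 m east.
Residual distance = √(10.8² + 11.8²) = 16.0 m.

16 m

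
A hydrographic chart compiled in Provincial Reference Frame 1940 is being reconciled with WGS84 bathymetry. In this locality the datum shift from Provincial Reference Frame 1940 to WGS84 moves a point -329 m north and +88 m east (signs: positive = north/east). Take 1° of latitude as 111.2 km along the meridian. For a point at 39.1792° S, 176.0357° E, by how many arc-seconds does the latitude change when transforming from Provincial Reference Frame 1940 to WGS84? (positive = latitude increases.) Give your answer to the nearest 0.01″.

1° of latitude = 111.2 km, so Δφ = -329.0 / 111200 = -0.0029586° = -10.651″.

Δφ = -10.65″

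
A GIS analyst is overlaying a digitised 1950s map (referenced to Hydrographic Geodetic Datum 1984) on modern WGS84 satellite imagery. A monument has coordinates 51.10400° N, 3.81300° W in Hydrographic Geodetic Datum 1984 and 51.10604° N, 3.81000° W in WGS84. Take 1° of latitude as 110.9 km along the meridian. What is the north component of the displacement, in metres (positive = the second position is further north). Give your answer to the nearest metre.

Δφ = 51.10604° − 51.10400° = +0.00204°; Δλ = -3.81000° − -3.81300° = +0.00300°.
ΔN = Δφ × 110900 = 226.2 m; ΔE = Δλ × 110900 × cos(51.10400°) = +0.00300 × 110900 × 0.627909 = 208.9 m.

ΔN = 226 m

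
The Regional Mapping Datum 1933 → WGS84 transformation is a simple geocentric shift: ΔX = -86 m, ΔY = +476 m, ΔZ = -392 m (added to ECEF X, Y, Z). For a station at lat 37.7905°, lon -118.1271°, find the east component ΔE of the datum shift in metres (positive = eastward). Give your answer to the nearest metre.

ΔE = -300 m

The local east axis at (φ, λ) is (−sin λ, cos λ, 0), so ΔE = −sin(-118.1271°)·(-86) + cos(-118.1271°)·476 = -300.24 m.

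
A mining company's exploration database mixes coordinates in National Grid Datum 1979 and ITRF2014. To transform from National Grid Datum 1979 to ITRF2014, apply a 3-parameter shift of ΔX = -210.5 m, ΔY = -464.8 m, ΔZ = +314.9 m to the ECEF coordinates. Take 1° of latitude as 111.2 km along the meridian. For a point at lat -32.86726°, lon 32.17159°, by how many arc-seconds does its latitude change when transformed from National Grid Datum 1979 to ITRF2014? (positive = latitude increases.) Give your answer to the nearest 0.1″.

Δφ = 1.1″

sin φ = -0.542695, cos φ = 0.839930, sin λ = 0.532457, cos λ = 0.846457.
North component: ΔN = −sin φ cos λ·ΔX − sin φ sin λ·ΔY + cos φ·ΔZ = −(-0.542695)(0.846457)(-210.5) − (-0.542695)(0.532457)(-464.8) + (0.839930)(314.9) = 33.49 m.
1° of latitude spans 111200 m, so Δφ = 33.49 / 111200 × 3600 = 1.084″.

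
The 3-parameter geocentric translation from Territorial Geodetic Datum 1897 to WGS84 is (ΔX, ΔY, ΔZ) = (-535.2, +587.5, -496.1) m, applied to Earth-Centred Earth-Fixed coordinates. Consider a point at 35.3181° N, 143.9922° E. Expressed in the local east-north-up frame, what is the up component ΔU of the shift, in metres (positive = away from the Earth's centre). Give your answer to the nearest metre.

ΔU = 348 m

At φ = 35.3181°, λ = 143.9922°: sin φ = 0.578115, cos φ = 0.815955, sin λ = 0.587895, cos λ = -0.808937.
ΔU = cos φ cos λ·ΔX + cos φ sin λ·ΔY + sin φ·ΔZ = (0.815955)(-0.808937)(-535.2) + (0.815955)(0.587895)(587.5) + (0.578115)(-496.1) = 348.28 m.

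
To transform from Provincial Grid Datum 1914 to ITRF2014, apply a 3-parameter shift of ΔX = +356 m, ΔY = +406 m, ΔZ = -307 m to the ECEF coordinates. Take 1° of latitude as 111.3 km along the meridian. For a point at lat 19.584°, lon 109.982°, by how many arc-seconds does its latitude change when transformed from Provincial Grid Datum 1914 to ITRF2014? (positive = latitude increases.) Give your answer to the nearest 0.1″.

sin φ = 0.335188, cos φ = 0.942151, sin λ = 0.939800, cos λ = -0.341725.
North component: ΔN = −sin φ cos λ·ΔX − sin φ sin λ·ΔY + cos φ·ΔZ = −(0.335188)(-0.341725)(356) − (0.335188)(0.939800)(406) + (0.942151)(-307) = -376.36 m.
1° of latitude spans 111300 m, so Δφ = -376.36 / 111300 × 3600 = -12.173″.

Δφ = -12.2″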